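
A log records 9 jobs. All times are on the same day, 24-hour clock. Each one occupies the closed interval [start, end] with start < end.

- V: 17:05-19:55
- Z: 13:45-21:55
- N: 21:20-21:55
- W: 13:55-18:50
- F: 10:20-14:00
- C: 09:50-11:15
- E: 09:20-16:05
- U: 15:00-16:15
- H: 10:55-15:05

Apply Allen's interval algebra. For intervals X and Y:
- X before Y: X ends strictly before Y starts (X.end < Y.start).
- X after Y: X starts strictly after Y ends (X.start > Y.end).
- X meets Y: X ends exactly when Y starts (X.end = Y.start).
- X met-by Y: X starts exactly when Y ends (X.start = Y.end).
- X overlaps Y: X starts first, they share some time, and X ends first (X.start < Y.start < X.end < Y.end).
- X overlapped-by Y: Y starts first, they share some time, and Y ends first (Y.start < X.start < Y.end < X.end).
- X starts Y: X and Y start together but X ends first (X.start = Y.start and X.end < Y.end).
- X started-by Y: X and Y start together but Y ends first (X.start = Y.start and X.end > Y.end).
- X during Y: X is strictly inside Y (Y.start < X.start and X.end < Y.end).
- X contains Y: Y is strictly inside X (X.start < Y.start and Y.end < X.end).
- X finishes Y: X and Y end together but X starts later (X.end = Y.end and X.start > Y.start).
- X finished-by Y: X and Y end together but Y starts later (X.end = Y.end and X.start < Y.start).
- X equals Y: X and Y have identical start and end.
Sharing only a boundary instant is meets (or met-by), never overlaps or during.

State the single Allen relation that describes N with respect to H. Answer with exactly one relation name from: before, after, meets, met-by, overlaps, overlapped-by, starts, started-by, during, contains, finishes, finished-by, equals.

N = [21:20, 21:55]; H = [10:55, 15:05].
Compare endpoints: N.start > H.start, N.start > H.end, N.end > H.start, N.end > H.end.
That pattern is 'after'.

after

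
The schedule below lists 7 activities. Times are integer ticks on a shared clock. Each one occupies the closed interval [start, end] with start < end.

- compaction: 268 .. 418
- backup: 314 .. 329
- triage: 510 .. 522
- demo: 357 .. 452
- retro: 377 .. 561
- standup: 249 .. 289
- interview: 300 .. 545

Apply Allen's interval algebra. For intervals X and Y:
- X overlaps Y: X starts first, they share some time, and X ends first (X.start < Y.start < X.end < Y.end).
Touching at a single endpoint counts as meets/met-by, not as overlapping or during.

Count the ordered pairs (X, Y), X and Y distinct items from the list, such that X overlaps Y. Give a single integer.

Checking all 42 ordered pairs for relation 'overlaps'; matching pairs in alphabetical order:
(compaction, demo): compaction overlaps demo ✓
(compaction, interview): compaction overlaps interview ✓
(compaction, retro): compaction overlaps retro ✓
(demo, retro): demo overlaps retro ✓
(interview, retro): interview overlaps retro ✓
(standup, compaction): standup overlaps compaction ✓
Count: 6.

6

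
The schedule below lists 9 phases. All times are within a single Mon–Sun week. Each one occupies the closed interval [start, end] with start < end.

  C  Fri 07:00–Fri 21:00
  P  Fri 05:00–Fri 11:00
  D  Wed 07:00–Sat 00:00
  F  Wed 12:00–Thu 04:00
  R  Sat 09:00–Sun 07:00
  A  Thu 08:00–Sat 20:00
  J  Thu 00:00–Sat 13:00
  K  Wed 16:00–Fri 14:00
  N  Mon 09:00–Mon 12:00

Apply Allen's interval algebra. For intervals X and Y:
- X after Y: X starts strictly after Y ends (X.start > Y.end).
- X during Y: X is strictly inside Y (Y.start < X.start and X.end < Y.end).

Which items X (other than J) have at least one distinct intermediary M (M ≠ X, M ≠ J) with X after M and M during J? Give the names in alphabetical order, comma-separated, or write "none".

Target J = [Thu 00:00, Sat 13:00].
Intermediaries M with M during J: C, P.
Via C — items with X after C: R.
Via P — items with X after P: R.
Union: R.

R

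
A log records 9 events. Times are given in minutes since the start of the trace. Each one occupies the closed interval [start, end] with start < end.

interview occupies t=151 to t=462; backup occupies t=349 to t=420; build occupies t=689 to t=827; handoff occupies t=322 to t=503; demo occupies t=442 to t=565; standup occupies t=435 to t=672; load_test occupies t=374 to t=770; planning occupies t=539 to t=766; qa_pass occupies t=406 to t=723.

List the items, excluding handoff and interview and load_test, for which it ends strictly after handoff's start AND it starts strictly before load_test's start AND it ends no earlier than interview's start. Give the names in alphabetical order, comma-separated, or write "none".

backup

Conditions: its end is strictly after handoff's start (X.end > t=322) AND its start is strictly before load_test's start (X.start < t=374) AND its end is no earlier than interview's start (X.end >= t=151).
backup: end t=420 > t=322? ✓; start t=349 < t=374? ✓; end t=420 >= t=151? ✓ → yes.
build: end t=827 > t=322? ✓; start t=689 < t=374? ✗; end t=827 >= t=151? ✓ → no.
demo: end t=565 > t=322? ✓; start t=442 < t=374? ✗; end t=565 >= t=151? ✓ → no.
planning: end t=766 > t=322? ✓; start t=539 < t=374? ✗; end t=766 >= t=151? ✓ → no.
qa_pass: end t=723 > t=322? ✓; start t=406 < t=374? ✗; end t=723 >= t=151? ✓ → no.
standup: end t=672 > t=322? ✓; start t=435 < t=374? ✗; end t=672 >= t=151? ✓ → no.
Result: backup.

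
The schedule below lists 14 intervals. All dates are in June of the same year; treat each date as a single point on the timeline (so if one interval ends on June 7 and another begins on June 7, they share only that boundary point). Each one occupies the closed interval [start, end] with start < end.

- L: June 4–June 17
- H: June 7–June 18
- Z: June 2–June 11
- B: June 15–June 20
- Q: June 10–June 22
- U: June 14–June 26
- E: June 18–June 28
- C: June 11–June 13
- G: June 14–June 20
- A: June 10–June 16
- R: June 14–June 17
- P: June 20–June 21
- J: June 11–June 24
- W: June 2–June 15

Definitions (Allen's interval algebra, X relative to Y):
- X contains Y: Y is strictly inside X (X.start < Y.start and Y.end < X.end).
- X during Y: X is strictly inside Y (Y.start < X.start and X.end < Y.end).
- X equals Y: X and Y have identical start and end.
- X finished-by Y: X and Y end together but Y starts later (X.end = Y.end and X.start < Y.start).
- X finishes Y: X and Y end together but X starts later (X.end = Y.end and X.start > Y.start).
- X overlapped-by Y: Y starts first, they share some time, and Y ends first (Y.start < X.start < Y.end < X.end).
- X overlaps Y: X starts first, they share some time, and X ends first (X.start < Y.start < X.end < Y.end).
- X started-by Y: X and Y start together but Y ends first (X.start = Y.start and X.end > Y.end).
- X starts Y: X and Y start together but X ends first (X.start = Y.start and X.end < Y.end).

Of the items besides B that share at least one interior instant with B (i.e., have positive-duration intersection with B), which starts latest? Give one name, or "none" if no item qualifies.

Target B = [June 15, June 20].
A [June 10, June 16] → overlaps → candidate.
C [June 11, June 13] → before → excluded.
E [June 18, June 28] → overlapped-by → candidate.
G [June 14, June 20] → finished-by → candidate.
H [June 7, June 18] → overlaps → candidate.
J [June 11, June 24] → contains → candidate.
L [June 4, June 17] → overlaps → candidate.
P [June 20, June 21] → met-by → excluded.
Q [June 10, June 22] → contains → candidate.
R [June 14, June 17] → overlaps → candidate.
U [June 14, June 26] → contains → candidate.
W [June 2, June 15] → meets → excluded.
Z [June 2, June 11] → before → excluded.
Among candidates, latest start is June 18 → E.

E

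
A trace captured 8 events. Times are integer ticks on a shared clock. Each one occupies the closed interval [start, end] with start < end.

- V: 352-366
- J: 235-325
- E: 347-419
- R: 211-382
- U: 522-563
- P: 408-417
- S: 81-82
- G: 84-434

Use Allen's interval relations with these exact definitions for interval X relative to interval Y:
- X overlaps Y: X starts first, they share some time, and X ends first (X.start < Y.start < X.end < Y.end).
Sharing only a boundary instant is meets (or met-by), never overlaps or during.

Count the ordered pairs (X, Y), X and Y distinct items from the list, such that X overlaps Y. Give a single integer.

Checking all 56 ordered pairs for relation 'overlaps'; matching pairs in alphabetical order:
(R, E): R overlaps E ✓
Count: 1.

1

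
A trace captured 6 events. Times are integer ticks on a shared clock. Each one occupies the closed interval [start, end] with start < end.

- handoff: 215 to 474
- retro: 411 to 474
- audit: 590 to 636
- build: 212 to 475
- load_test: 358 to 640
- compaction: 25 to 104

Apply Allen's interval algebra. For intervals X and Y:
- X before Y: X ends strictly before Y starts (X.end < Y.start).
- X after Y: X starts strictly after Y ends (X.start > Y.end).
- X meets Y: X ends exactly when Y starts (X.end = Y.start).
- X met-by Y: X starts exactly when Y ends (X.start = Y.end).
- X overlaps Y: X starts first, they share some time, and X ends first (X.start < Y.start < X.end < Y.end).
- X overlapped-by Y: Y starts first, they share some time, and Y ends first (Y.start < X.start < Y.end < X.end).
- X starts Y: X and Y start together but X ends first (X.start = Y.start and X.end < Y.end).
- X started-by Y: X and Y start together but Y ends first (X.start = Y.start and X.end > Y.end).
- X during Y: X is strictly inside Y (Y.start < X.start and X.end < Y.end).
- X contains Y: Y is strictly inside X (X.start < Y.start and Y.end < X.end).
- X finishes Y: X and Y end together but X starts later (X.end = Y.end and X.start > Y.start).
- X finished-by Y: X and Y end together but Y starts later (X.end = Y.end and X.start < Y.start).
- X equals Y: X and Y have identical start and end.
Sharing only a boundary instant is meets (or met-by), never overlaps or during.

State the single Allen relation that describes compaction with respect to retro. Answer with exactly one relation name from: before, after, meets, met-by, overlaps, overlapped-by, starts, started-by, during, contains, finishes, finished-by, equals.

compaction = [25, 104]; retro = [411, 474].
Compare endpoints: compaction.start < retro.start, compaction.start < retro.end, compaction.end < retro.start, compaction.end < retro.end.
That pattern is 'before'.

before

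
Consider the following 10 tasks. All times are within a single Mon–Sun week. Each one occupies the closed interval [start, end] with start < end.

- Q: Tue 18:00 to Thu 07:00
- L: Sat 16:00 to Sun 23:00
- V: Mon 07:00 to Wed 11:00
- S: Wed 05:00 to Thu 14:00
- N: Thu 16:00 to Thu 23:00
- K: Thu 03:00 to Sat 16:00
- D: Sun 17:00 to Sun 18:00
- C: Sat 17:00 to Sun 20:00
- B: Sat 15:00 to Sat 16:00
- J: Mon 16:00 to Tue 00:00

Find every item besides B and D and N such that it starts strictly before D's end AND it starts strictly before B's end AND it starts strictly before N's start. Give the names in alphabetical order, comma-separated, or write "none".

Conditions: its start is strictly before D's end (X.start < Sun 18:00) AND its start is strictly before B's end (X.start < Sat 16:00) AND its start is strictly before N's start (X.start < Thu 16:00).
C: start Sat 17:00 < Sun 18:00? ✓; start Sat 17:00 < Sat 16:00? ✗; start Sat 17:00 < Thu 16:00? ✗ → no.
J: start Mon 16:00 < Sun 18:00? ✓; start Mon 16:00 < Sat 16:00? ✓; start Mon 16:00 < Thu 16:00? ✓ → yes.
K: start Thu 03:00 < Sun 18:00? ✓; start Thu 03:00 < Sat 16:00? ✓; start Thu 03:00 < Thu 16:00? ✓ → yes.
L: start Sat 16:00 < Sun 18:00? ✓; start Sat 16:00 < Sat 16:00? ✗; start Sat 16:00 < Thu 16:00? ✗ → no.
Q: start Tue 18:00 < Sun 18:00? ✓; start Tue 18:00 < Sat 16:00? ✓; start Tue 18:00 < Thu 16:00? ✓ → yes.
S: start Wed 05:00 < Sun 18:00? ✓; start Wed 05:00 < Sat 16:00? ✓; start Wed 05:00 < Thu 16:00? ✓ → yes.
V: start Mon 07:00 < Sun 18:00? ✓; start Mon 07:00 < Sat 16:00? ✓; start Mon 07:00 < Thu 16:00? ✓ → yes.
Result: J, K, Q, S, V.

J, K, Q, S, V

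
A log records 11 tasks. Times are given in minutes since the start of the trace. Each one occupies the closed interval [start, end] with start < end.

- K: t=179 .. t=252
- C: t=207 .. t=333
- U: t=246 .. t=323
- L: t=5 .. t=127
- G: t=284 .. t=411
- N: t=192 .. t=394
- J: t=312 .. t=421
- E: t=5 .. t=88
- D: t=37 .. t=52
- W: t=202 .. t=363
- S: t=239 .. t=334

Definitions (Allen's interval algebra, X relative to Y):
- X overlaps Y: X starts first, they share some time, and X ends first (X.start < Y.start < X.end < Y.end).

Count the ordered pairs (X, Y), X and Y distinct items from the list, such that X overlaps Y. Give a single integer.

Checking all 110 ordered pairs for relation 'overlaps'; matching pairs in alphabetical order:
(C, G): C overlaps G ✓
(C, J): C overlaps J ✓
(C, S): C overlaps S ✓
(G, J): G overlaps J ✓
(K, C): K overlaps C ✓
(K, N): K overlaps N ✓
(K, S): K overlaps S ✓
(K, U): K overlaps U ✓
(K, W): K overlaps W ✓
(N, G): N overlaps G ✓
(N, J): N overlaps J ✓
(S, G): S overlaps G ✓
(S, J): S overlaps J ✓
(U, G): U overlaps G ✓
(U, J): U overlaps J ✓
(W, G): W overlaps G ✓
(W, J): W overlaps J ✓
Count: 17.

17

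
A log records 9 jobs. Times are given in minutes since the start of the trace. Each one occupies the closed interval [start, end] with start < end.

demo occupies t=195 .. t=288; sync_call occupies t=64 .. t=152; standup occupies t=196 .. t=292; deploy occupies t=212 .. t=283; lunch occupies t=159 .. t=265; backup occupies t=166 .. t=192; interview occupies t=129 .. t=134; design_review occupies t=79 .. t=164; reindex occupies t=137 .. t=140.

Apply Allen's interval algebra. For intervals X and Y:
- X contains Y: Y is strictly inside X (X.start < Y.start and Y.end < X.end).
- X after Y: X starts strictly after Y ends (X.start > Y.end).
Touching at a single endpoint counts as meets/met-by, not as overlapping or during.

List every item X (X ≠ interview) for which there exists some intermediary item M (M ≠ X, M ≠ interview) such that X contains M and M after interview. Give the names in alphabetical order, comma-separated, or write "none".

demo, design_review, lunch, standup, sync_call

Target interview = [t=129, t=134].
Intermediaries M with M after interview: backup, demo, deploy, lunch, reindex, standup.
Via backup — items with X contains backup: lunch.
Via demo — items with X contains demo: none.
Via deploy — items with X contains deploy: demo, standup.
Via lunch — items with X contains lunch: none.
Via reindex — items with X contains reindex: design_review, sync_call.
Via standup — items with X contains standup: none.
Union: demo, design_review, lunch, standup, sync_call.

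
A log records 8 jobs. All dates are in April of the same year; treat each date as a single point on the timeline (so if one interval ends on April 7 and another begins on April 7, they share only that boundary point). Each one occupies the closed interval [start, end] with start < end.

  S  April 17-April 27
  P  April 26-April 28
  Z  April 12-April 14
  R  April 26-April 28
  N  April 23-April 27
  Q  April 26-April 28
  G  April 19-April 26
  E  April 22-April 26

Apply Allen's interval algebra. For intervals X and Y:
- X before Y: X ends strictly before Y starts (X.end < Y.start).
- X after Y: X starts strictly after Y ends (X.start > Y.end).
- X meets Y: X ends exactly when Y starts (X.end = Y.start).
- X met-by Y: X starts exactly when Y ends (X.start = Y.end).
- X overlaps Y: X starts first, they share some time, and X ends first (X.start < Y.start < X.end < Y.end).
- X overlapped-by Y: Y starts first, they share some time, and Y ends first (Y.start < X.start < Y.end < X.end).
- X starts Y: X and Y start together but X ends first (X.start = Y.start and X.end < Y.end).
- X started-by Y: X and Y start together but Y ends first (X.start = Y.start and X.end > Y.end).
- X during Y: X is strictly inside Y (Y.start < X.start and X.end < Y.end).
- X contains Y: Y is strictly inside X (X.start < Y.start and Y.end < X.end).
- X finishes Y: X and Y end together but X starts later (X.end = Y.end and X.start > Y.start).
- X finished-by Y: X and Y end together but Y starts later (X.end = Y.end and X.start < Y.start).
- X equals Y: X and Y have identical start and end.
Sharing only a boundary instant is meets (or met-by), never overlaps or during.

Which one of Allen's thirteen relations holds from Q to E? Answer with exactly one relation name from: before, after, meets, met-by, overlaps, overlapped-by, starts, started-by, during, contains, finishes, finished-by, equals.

Q = [April 26, April 28]; E = [April 22, April 26].
Compare endpoints: Q.start > E.start, Q.start = E.end, Q.end > E.start, Q.end > E.end.
That pattern is 'met-by'.

met-by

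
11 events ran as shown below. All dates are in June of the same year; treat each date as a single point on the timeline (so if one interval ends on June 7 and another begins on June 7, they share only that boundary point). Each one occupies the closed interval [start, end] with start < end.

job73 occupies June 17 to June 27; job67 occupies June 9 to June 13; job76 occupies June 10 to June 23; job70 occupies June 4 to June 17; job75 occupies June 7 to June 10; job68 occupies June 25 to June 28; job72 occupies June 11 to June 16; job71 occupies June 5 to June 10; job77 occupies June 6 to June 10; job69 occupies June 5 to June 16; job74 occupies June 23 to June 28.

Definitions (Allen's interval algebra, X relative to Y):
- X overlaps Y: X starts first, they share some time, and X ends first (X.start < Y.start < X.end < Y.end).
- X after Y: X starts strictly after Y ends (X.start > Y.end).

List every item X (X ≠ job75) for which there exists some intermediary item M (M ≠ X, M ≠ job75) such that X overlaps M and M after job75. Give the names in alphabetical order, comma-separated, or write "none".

Target job75 = [June 7, June 10].
Intermediaries M with M after job75: job68, job72, job73, job74.
Via job68 — items with X overlaps job68: job73.
Via job72 — items with X overlaps job72: job67.
Via job73 — items with X overlaps job73: job76.
Via job74 — items with X overlaps job74: job73.
Union: job67, job73, job76.

job67, job73, job76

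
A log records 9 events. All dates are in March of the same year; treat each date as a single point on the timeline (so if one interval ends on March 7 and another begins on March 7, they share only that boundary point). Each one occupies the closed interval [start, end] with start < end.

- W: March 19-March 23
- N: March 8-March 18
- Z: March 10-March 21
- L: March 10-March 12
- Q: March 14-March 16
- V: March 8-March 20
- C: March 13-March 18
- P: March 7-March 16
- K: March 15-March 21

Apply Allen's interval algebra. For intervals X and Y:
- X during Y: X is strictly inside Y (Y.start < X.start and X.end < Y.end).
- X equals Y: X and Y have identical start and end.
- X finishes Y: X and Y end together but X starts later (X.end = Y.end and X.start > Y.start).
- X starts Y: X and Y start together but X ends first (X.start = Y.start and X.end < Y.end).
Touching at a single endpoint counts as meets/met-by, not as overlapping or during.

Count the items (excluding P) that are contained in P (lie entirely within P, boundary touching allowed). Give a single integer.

Target P = [March 7, March 16].
C [March 13, March 18] → overlapped-by → no.
K [March 15, March 21] → overlapped-by → no.
L [March 10, March 12] → during → counts.
N [March 8, March 18] → overlapped-by → no.
Q [March 14, March 16] → finishes → counts.
V [March 8, March 20] → overlapped-by → no.
W [March 19, March 23] → after → no.
Z [March 10, March 21] → overlapped-by → no.
Total: 2.

2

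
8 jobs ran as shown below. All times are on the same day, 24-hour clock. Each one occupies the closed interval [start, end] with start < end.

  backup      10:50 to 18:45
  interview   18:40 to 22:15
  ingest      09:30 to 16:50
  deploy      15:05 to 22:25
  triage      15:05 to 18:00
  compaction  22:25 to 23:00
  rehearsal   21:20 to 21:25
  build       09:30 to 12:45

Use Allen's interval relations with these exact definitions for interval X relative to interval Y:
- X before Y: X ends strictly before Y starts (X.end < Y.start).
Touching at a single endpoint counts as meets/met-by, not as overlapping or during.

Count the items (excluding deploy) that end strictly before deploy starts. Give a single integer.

1

Target deploy = [15:05, 22:25].
backup [10:50, 18:45] → overlaps → no.
build [09:30, 12:45] → before → counts.
compaction [22:25, 23:00] → met-by → no.
ingest [09:30, 16:50] → overlaps → no.
interview [18:40, 22:15] → during → no.
rehearsal [21:20, 21:25] → during → no.
triage [15:05, 18:00] → starts → no.
Total: 1.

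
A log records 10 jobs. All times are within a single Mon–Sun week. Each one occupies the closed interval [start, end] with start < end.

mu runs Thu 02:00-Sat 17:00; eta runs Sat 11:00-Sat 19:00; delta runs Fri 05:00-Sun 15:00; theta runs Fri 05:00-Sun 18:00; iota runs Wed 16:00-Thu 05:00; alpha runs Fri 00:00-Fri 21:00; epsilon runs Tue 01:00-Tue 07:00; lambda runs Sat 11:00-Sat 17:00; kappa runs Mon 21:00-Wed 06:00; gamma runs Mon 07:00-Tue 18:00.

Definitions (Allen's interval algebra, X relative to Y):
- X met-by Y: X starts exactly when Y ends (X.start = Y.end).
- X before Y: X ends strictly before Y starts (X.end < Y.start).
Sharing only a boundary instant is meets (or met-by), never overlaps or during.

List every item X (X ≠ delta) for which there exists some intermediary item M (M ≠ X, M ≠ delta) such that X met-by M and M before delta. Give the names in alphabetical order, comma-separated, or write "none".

none

Target delta = [Fri 05:00, Sun 15:00].
Intermediaries M with M before delta: epsilon, gamma, iota, kappa.
Via epsilon — items with X met-by epsilon: none.
Via gamma — items with X met-by gamma: none.
Via iota — items with X met-by iota: none.
Via kappa — items with X met-by kappa: none.
Union: none.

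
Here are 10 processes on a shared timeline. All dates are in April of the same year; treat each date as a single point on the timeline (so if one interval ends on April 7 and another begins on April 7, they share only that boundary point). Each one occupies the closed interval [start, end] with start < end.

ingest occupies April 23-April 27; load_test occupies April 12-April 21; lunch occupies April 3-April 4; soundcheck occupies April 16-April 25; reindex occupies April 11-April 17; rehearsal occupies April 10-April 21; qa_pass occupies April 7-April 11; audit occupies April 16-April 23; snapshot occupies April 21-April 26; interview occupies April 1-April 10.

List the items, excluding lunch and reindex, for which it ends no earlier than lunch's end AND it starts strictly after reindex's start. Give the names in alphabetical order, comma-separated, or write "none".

Conditions: its end is no earlier than lunch's end (X.end >= April 4) AND its start is strictly after reindex's start (X.start > April 11).
audit: end April 23 >= April 4? ✓; start April 16 > April 11? ✓ → yes.
ingest: end April 27 >= April 4? ✓; start April 23 > April 11? ✓ → yes.
interview: end April 10 >= April 4? ✓; start April 1 > April 11? ✗ → no.
load_test: end April 21 >= April 4? ✓; start April 12 > April 11? ✓ → yes.
qa_pass: end April 11 >= April 4? ✓; start April 7 > April 11? ✗ → no.
rehearsal: end April 21 >= April 4? ✓; start April 10 > April 11? ✗ → no.
snapshot: end April 26 >= April 4? ✓; start April 21 > April 11? ✓ → yes.
soundcheck: end April 25 >= April 4? ✓; start April 16 > April 11? ✓ → yes.
Result: audit, ingest, load_test, snapshot, soundcheck.

audit, ingest, load_test, snapshot, soundcheck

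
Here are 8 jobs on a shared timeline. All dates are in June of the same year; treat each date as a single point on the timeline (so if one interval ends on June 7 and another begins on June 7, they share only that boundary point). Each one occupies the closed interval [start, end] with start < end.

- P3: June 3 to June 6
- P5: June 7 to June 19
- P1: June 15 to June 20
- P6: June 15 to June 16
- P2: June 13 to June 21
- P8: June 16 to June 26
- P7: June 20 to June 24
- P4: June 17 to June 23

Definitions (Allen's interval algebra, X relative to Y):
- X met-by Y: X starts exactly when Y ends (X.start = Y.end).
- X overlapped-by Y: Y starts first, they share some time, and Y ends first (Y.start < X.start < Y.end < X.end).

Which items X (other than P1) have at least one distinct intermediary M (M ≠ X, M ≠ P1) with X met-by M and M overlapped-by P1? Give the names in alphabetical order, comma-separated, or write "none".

Target P1 = [June 15, June 20].
Intermediaries M with M overlapped-by P1: P4, P8.
Via P4 — items with X met-by P4: none.
Via P8 — items with X met-by P8: none.
Union: none.

none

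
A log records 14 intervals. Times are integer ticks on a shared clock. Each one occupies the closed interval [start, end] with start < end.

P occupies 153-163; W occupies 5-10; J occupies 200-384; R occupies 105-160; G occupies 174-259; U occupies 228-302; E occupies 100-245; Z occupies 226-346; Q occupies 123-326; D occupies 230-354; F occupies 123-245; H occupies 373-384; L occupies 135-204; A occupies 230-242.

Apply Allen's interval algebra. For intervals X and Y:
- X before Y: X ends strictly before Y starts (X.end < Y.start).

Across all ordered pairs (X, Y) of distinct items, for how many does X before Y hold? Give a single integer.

Checking all 182 ordered pairs for relation 'before'; matching pairs in alphabetical order:
(A, H): A before H ✓
(D, H): D before H ✓
(E, H): E before H ✓
(F, H): F before H ✓
(G, H): G before H ✓
(L, A): L before A ✓
(L, D): L before D ✓
(L, H): L before H ✓
(L, U): L before U ✓
(L, Z): L before Z ✓
(P, A): P before A ✓
(P, D): P before D ✓
(P, G): P before G ✓
(P, H): P before H ✓
(P, J): P before J ✓
(P, U): P before U ✓
(P, Z): P before Z ✓
(Q, H): Q before H ✓
(R, A): R before A ✓
(R, D): R before D ✓
(R, G): R before G ✓
(R, H): R before H ✓
(R, J): R before J ✓
(R, U): R before U ✓
... plus 16 further pairs not listed.
Count: 40.

40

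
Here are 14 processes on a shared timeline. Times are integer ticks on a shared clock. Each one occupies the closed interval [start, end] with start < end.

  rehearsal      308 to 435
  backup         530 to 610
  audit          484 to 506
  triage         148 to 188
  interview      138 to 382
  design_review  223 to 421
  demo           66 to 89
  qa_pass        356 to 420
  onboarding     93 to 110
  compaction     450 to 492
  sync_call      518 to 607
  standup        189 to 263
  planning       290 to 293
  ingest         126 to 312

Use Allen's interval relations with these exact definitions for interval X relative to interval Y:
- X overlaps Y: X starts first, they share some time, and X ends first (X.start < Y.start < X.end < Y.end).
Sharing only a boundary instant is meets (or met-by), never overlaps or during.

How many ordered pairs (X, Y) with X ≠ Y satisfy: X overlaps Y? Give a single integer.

10

Checking all 182 ordered pairs for relation 'overlaps'; matching pairs in alphabetical order:
(compaction, audit): compaction overlaps audit ✓
(design_review, rehearsal): design_review overlaps rehearsal ✓
(ingest, design_review): ingest overlaps design_review ✓
(ingest, interview): ingest overlaps interview ✓
(ingest, rehearsal): ingest overlaps rehearsal ✓
(interview, design_review): interview overlaps design_review ✓
(interview, qa_pass): interview overlaps qa_pass ✓
(interview, rehearsal): interview overlaps rehearsal ✓
(standup, design_review): standup overlaps design_review ✓
(sync_call, backup): sync_call overlaps backup ✓
Count: 10.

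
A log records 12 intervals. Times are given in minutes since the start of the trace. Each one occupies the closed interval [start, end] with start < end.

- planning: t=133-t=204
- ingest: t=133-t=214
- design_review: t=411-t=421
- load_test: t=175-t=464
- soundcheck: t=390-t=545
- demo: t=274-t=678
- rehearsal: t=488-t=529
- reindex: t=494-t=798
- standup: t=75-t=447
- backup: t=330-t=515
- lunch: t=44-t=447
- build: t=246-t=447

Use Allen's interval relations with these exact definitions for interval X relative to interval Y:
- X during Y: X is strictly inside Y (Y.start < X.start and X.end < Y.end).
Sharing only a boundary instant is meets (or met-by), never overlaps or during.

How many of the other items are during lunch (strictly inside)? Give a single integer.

Target lunch = [t=44, t=447].
backup [t=330, t=515] → overlapped-by → no.
build [t=246, t=447] → finishes → no.
demo [t=274, t=678] → overlapped-by → no.
design_review [t=411, t=421] → during → counts.
ingest [t=133, t=214] → during → counts.
load_test [t=175, t=464] → overlapped-by → no.
planning [t=133, t=204] → during → counts.
rehearsal [t=488, t=529] → after → no.
reindex [t=494, t=798] → after → no.
soundcheck [t=390, t=545] → overlapped-by → no.
standup [t=75, t=447] → finishes → no.
Total: 3.

3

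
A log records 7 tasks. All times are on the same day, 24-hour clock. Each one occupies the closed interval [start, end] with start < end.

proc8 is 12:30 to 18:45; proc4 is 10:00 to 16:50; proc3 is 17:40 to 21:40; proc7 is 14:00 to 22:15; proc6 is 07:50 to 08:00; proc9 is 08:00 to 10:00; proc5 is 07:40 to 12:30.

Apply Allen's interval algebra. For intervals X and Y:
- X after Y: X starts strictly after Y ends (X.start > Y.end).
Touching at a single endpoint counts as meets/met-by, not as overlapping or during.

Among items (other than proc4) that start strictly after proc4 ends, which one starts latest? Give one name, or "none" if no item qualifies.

Target proc4 = [10:00, 16:50].
proc3 [17:40, 21:40] → after → candidate.
proc5 [07:40, 12:30] → overlaps → excluded.
proc6 [07:50, 08:00] → before → excluded.
proc7 [14:00, 22:15] → overlapped-by → excluded.
proc8 [12:30, 18:45] → overlapped-by → excluded.
proc9 [08:00, 10:00] → meets → excluded.
Among candidates, latest start is 17:40 → proc3.

proc3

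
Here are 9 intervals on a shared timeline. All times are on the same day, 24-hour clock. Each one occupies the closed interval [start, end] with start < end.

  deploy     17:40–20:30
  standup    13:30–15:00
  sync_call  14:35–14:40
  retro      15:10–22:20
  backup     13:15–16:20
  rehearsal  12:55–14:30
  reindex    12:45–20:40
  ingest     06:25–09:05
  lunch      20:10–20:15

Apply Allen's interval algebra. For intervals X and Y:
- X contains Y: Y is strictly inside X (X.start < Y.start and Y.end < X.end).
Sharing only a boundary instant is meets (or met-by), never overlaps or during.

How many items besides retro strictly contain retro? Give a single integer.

Target retro = [15:10, 22:20].
backup [13:15, 16:20] → overlaps → no.
deploy [17:40, 20:30] → during → no.
ingest [06:25, 09:05] → before → no.
lunch [20:10, 20:15] → during → no.
rehearsal [12:55, 14:30] → before → no.
reindex [12:45, 20:40] → overlaps → no.
standup [13:30, 15:00] → before → no.
sync_call [14:35, 14:40] → before → no.
Total: 0.

0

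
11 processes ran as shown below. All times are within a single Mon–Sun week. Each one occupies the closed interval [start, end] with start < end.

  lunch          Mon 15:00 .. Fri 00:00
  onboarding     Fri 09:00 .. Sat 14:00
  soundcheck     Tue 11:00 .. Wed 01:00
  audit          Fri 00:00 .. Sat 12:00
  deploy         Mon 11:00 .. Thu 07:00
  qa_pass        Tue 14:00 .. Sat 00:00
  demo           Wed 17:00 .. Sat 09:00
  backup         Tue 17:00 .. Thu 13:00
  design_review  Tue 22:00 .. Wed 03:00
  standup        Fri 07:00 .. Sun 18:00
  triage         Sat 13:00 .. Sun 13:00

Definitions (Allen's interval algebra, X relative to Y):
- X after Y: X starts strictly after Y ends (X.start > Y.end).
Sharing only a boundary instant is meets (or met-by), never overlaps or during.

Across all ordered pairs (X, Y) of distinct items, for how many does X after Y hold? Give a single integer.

Checking all 110 ordered pairs for relation 'after'; matching pairs in alphabetical order:
(audit, backup): audit after backup ✓
(audit, deploy): audit after deploy ✓
(audit, design_review): audit after design_review ✓
(audit, soundcheck): audit after soundcheck ✓
(demo, design_review): demo after design_review ✓
(demo, soundcheck): demo after soundcheck ✓
(onboarding, backup): onboarding after backup ✓
(onboarding, deploy): onboarding after deploy ✓
(onboarding, design_review): onboarding after design_review ✓
(onboarding, lunch): onboarding after lunch ✓
(onboarding, soundcheck): onboarding after soundcheck ✓
(standup, backup): standup after backup ✓
(standup, deploy): standup after deploy ✓
(standup, design_review): standup after design_review ✓
(standup, lunch): standup after lunch ✓
(standup, soundcheck): standup after soundcheck ✓
(triage, audit): triage after audit ✓
(triage, backup): triage after backup ✓
(triage, demo): triage after demo ✓
(triage, deploy): triage after deploy ✓
(triage, design_review): triage after design_review ✓
(triage, lunch): triage after lunch ✓
(triage, qa_pass): triage after qa_pass ✓
(triage, soundcheck): triage after soundcheck ✓
Count: 24.

24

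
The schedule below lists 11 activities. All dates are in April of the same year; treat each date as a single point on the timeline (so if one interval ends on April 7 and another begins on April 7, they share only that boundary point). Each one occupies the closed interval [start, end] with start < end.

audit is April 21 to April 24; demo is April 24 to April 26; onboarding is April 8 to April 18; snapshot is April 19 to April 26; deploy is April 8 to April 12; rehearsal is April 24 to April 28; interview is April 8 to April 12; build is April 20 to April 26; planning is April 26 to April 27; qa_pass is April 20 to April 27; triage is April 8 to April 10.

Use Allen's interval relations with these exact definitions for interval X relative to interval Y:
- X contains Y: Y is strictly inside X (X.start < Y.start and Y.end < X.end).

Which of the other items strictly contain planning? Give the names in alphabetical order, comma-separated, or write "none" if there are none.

Target planning = [April 26, April 27].
audit [April 21, April 24] → before → no.
build [April 20, April 26] → meets → no.
demo [April 24, April 26] → meets → no.
deploy [April 8, April 12] → before → no.
interview [April 8, April 12] → before → no.
onboarding [April 8, April 18] → before → no.
qa_pass [April 20, April 27] → finished-by → no.
rehearsal [April 24, April 28] → contains → yes.
snapshot [April 19, April 26] → meets → no.
triage [April 8, April 10] → before → no.
Result: rehearsal.

rehearsal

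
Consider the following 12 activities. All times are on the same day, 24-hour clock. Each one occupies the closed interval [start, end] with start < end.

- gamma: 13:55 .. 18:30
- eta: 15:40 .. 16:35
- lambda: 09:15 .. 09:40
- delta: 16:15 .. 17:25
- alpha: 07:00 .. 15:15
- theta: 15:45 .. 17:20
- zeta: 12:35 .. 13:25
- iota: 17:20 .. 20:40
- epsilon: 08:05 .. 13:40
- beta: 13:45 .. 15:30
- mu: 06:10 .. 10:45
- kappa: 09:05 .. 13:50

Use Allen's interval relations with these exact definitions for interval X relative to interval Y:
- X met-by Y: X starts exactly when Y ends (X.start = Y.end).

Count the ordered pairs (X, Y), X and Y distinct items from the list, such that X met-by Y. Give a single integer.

Checking all 132 ordered pairs for relation 'met-by'; matching pairs in alphabetical order:
(iota, theta): iota met-by theta ✓
Count: 1.

1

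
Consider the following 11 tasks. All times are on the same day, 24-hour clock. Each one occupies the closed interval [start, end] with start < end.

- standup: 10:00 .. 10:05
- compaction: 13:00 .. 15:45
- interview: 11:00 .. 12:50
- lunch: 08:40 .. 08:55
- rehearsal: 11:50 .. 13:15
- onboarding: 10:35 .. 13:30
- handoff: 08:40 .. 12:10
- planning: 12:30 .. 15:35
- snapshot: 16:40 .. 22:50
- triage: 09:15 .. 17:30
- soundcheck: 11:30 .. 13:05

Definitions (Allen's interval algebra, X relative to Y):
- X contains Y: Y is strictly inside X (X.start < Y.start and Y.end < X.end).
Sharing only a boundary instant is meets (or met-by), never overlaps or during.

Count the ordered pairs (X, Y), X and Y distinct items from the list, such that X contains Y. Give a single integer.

11

Checking all 110 ordered pairs for relation 'contains'; matching pairs in alphabetical order:
(handoff, standup): handoff contains standup ✓
(onboarding, interview): onboarding contains interview ✓
(onboarding, rehearsal): onboarding contains rehearsal ✓
(onboarding, soundcheck): onboarding contains soundcheck ✓
(triage, compaction): triage contains compaction ✓
(triage, interview): triage contains interview ✓
(triage, onboarding): triage contains onboarding ✓
(triage, planning): triage contains planning ✓
(triage, rehearsal): triage contains rehearsal ✓
(triage, soundcheck): triage contains soundcheck ✓
(triage, standup): triage contains standup ✓
Count: 11.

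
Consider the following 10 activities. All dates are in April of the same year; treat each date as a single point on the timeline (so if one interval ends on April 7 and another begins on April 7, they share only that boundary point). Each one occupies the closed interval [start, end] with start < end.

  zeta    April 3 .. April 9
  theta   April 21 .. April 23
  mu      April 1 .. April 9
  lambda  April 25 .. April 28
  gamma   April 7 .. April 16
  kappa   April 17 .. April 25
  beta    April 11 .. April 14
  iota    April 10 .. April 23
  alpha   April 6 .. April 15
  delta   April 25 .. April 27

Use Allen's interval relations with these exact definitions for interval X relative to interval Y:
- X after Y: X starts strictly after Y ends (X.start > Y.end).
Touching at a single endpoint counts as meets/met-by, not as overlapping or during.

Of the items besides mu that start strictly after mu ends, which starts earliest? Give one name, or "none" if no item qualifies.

Target mu = [April 1, April 9].
alpha [April 6, April 15] → overlapped-by → excluded.
beta [April 11, April 14] → after → candidate.
delta [April 25, April 27] → after → candidate.
gamma [April 7, April 16] → overlapped-by → excluded.
iota [April 10, April 23] → after → candidate.
kappa [April 17, April 25] → after → candidate.
lambda [April 25, April 28] → after → candidate.
theta [April 21, April 23] → after → candidate.
zeta [April 3, April 9] → finishes → excluded.
Among candidates, earliest start is April 10 → iota.

iota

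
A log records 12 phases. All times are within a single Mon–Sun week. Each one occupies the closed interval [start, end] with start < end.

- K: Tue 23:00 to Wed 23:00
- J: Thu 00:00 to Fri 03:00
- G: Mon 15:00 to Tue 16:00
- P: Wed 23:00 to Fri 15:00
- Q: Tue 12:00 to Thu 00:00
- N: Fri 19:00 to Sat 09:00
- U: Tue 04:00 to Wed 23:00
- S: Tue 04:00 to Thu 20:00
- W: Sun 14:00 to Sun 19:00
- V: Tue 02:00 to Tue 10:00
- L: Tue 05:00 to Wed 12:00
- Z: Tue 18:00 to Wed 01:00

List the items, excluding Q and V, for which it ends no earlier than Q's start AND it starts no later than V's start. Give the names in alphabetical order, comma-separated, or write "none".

G

Conditions: its end is no earlier than Q's start (X.end >= Tue 12:00) AND its start is no later than V's start (X.start <= Tue 02:00).
G: end Tue 16:00 >= Tue 12:00? ✓; start Mon 15:00 <= Tue 02:00? ✓ → yes.
J: end Fri 03:00 >= Tue 12:00? ✓; start Thu 00:00 <= Tue 02:00? ✗ → no.
K: end Wed 23:00 >= Tue 12:00? ✓; start Tue 23:00 <= Tue 02:00? ✗ → no.
L: end Wed 12:00 >= Tue 12:00? ✓; start Tue 05:00 <= Tue 02:00? ✗ → no.
N: end Sat 09:00 >= Tue 12:00? ✓; start Fri 19:00 <= Tue 02:00? ✗ → no.
P: end Fri 15:00 >= Tue 12:00? ✓; start Wed 23:00 <= Tue 02:00? ✗ → no.
S: end Thu 20:00 >= Tue 12:00? ✓; start Tue 04:00 <= Tue 02:00? ✗ → no.
U: end Wed 23:00 >= Tue 12:00? ✓; start Tue 04:00 <= Tue 02:00? ✗ → no.
W: end Sun 19:00 >= Tue 12:00? ✓; start Sun 14:00 <= Tue 02:00? ✗ → no.
Z: end Wed 01:00 >= Tue 12:00? ✓; start Tue 18:00 <= Tue 02:00? ✗ → no.
Result: G.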